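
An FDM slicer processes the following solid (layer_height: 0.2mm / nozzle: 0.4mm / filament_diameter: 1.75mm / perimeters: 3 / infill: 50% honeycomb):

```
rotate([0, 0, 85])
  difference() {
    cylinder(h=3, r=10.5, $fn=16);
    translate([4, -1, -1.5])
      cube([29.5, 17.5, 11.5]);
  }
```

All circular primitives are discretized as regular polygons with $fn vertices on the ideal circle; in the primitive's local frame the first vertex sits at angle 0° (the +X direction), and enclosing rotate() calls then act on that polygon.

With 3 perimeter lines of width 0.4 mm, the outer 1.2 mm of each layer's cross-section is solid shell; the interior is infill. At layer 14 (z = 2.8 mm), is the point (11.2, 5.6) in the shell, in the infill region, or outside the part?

outside

At z = 2.8 mm: the r=10.5 cylinder contributes a regular 16-gon of circumradius 10.5; the cube at (4, -1) is present — its section is the full 29.5×17.5 rectangle; After the difference (first − rest): starting from the r=10.5 cylinder, the 29.5×17.5 cube at (4, -1) partially overlaps it — only the 50.37 mm² overlap (of its 516.25 mm²) is removed, clipping the outline — 1 connected region; (rotated 85° about Z; rotation is an isometry so areas/perimeters/island counts are preserved). Overall, the cross-section is a single solid region. Undo the 85° rotation: the query point maps to (6.555, -10.669) in the un-rotated model frame. The nearest boundary edge runs (7.42, -7.42)→(4.02, -9.70); distance from the point to it = 2.21 mm. The point is not inside any of the regions above, so it lies outside the cross-section (2.21 mm from the nearest boundary).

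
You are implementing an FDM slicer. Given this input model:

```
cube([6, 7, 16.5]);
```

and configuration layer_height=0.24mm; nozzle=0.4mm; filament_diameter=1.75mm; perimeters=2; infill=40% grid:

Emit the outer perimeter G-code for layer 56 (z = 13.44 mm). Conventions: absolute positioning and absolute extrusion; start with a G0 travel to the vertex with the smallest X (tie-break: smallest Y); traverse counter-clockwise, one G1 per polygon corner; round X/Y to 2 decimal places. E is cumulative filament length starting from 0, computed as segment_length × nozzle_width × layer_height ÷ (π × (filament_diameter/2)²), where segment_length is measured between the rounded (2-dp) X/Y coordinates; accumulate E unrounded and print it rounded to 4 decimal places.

At z = 13.44 mm: the cube is present — its section is the full 6×7 rectangle. The outline is a single polygon with 4 vertices. Extrusion per mm of travel: 0.4 × 0.24 / (π × 0.875²) = 0.039912. Accumulating E over each segment gives final E = 1.0377.

G0 X0.00 Y0.00 Z13.44
G1 X6.00 Y0.00 E0.2395
G1 X6.00 Y7.00 E0.5189
G1 X0.00 Y7.00 E0.7583
G1 X0.00 Y0.00 E1.0377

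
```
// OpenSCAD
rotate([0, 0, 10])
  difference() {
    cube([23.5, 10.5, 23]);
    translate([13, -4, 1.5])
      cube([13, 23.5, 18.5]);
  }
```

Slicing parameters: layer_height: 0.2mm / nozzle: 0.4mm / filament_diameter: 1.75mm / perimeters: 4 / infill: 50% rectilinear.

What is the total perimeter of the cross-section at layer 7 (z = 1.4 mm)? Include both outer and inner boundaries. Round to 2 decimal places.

At z = 1.4 mm: the cube (footprint 23.5×10.5) is included at this height (perimeter 68.00 mm); the cube at (13, -4) is not intersected at this z (z outside [1.5, 20]); Subtracting the remaining from the first: none of the subtracted shapes is present at this height, so the 23.5×10.5 cube is unchanged — boundary = 68.00 mm; (whole slice rotated 10° about Z — lengths, areas and connectivity unchanged). Overall, the cross-section is a single solid region. Total boundary length (outer) = 68.00 mm.

68.00 mm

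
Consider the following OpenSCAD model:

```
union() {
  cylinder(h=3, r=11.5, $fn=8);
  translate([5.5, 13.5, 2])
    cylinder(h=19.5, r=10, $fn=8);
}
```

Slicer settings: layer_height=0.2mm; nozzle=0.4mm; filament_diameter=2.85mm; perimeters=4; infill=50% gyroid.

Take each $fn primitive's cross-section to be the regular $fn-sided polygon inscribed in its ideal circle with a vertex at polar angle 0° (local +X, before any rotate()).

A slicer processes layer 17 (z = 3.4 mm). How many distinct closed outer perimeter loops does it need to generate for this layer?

At z = 3.4 mm: the cylinder is not intersected at this z (z outside [0, 3]); the r=10 cylinder at (5.5, 13.5) gives a regular 8-gon of circumradius 10 (constant along its height); Combining (union): only the r=10 cylinder at (5.5, 13.5) is present, so the union is just that shape — 1 connected region. The result has 1 disconnected region.

1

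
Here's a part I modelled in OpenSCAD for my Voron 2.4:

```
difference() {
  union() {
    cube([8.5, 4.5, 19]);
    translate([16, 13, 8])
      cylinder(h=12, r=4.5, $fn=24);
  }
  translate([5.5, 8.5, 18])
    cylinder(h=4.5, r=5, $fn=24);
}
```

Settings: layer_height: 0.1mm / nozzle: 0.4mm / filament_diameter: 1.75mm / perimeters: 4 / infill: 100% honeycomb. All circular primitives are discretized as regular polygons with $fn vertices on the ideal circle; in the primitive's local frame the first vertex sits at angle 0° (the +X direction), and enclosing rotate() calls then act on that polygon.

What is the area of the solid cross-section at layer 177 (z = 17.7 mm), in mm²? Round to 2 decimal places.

101.14 mm²

At z = 17.7 mm: the cube is present — its section is the full 8.5×4.5 rectangle (area 38.25 mm²); the cylinder at (16, 13): section is a regular 24-gon, circumradius r=4.5 (area = (24/2)·4.500²·sin(360°/24) = 62.89 mm²); Taking the union: the 2 present regions are separate (no shared area or edge), so areas and boundary lengths simply add and each stays a separate island — area = 101.14 mm²; the cylinder at (5.5, 8.5) does not reach this height (z outside [18, 22.5]); After the difference (first − rest): none of the subtracted shapes is present at this height, so that combined region is unchanged — area = 101.14 mm². Overall, the cross-section has 2 separate islands. Net area = 101.14 mm².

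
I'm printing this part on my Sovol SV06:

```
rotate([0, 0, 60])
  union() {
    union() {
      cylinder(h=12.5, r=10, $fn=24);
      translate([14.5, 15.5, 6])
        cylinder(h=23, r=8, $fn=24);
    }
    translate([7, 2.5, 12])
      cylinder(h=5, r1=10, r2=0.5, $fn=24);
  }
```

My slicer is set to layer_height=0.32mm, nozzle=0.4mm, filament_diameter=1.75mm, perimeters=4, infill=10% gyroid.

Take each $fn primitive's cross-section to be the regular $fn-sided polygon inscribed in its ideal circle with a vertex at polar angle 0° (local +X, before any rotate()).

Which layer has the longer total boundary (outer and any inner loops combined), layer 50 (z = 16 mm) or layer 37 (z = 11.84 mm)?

layer 37 (z = 11.84 mm)

Layer 50 (z = 16): the cylinder is not intersected at this z (z outside [0, 12.5]); the r=8 cylinder at (14.5, 15.5) contributes a regular 24-gon of circumradius 8 (perimeter = 2·24·8.000·sin(180°/24) = 50.12 mm); Taking the union: only the r=8 cylinder at (14.5, 15.5) is present, so the union is just that shape — boundary = 50.12 mm; the cone at (7, 2.5) (r1=10→r2=0.5) has section circumradius 2.400 here — a regular 24-gon (perimeter = 2·24·2.400·sin(180°/24) = 15.04 mm); Combining (union): the 2 present regions are separate (no shared area or edge), so areas and boundary lengths simply add and each stays a separate island — boundary = 65.16 mm; (rotated 60° about Z; rotation is an isometry so areas/perimeters/island counts are preserved). So its perimeter = 65.16 mm. Layer 37 (z = 11.84): the r=10 cylinder contributes a regular 24-gon of circumradius 10 (perimeter = 2·24·10.000·sin(180°/24) = 62.65 mm); the r=8 cylinder at (14.5, 15.5) contributes a regular 24-gon of circumradius 8 (perimeter = 2·24·8.000·sin(180°/24) = 50.12 mm); Merging all regions: the 2 present regions are separate (no shared area or edge), so areas and boundary lengths simply add and each stays a separate island — boundary = 112.77 mm; the cone at (7, 2.5) does not reach this height (z outside [12, 17]); Merging all regions: only that combined region is present, so the union is just that shape — boundary = 112.77 mm; (whole slice rotated 60° about Z — lengths, areas and connectivity unchanged). So its perimeter = 112.77 mm. Layer 37 is larger (112.77 vs 65.16 mm).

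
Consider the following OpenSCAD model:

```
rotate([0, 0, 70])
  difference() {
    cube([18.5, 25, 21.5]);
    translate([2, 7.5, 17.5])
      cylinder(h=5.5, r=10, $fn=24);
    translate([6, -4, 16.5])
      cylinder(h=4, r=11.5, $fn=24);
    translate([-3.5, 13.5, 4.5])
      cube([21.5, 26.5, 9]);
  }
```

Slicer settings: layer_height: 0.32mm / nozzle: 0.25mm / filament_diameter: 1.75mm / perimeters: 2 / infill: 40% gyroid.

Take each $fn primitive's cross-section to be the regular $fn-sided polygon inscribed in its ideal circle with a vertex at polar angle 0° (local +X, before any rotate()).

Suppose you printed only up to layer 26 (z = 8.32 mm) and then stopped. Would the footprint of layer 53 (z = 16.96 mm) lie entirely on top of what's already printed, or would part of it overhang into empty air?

Compare the two slices. At z = 8.32: the cube is present — its section is the full 18.5×25 rectangle (area 462.50 mm²); the cylinder at (2, 7.5) is absent (z outside [17.5, 23]); the cylinder at (6, -4) is not intersected at this z (z outside [16.5, 20.5]); the cube at (-3.5, 13.5) (footprint 21.5×26.5) is included at this height (area 569.75 mm²); After the difference (first − rest): starting from the 18.5×25 cube (462.50 mm²), the 21.5×26.5 cube at (-3.5, 13.5) partially overlaps it — only the 207.00 mm² overlap (of its 569.75 mm²) is removed, clipping the outline — area = 255.50 mm²; (whole slice rotated 70° about Z — lengths, areas and connectivity unchanged). At z = 16.96: the cube (footprint 18.5×25) is included at this height (area 462.50 mm²); the cylinder at (2, 7.5) is absent (z outside [17.5, 23]); the cylinder at (6, -4): section is a regular 24-gon, circumradius r=11.5 (area = (24/2)·11.500²·sin(360°/24) = 410.75 mm²); the cube at (-3.5, 13.5) does not reach this height (z outside [4.5, 13.5]); Taking the first minus the rest: starting from the 18.5×25 cube (462.50 mm²), the r=11.5 cylinder at (6, -4) partially overlaps it — only the 99.22 mm² overlap (of its 410.75 mm²) is removed, clipping the outline — area = 363.28 mm²; (rotated 70° about Z; rotation is an isometry so areas/perimeters/island counts are preserved). Checking containment: at z = 16.96 the cross-section extends beyond the z = 8.32 cross-section by about 207.00 mm².

part overhangs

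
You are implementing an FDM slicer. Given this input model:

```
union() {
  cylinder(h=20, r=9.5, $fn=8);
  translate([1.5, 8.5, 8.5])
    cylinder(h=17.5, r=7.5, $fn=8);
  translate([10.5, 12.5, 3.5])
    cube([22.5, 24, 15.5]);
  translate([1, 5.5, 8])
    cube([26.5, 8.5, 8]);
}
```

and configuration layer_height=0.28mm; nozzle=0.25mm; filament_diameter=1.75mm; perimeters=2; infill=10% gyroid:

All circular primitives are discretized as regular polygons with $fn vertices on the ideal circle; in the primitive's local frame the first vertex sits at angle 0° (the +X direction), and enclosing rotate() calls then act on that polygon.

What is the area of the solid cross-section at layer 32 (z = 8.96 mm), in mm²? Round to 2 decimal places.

1023.28 mm²

At z = 8.96 mm: the r=9.5 cylinder contributes a regular 8-gon of circumradius 9.5 (area = (8/2)·9.500²·sin(360°/8) = 255.27 mm²); the r=7.5 cylinder at (1.5, 8.5) gives a regular 8-gon of circumradius 7.5 (constant along its height) (area = (8/2)·7.500²·sin(360°/8) = 159.10 mm²); the 22.5×24 cube at (10.5, 12.5) contributes its full rectangle (area 540.00 mm²); the cube at (1, 5.5) (footprint 26.5×8.5) is included at this height (area 225.25 mm²); Combining (union): the regions partially overlap — summed areas 1179.61 mm² minus the doubly-counted overlap 156.34 mm² gives 1023.28 mm² — area = 1023.28 mm². Overall, the cross-section is a single solid region. Net area = 1023.28 mm².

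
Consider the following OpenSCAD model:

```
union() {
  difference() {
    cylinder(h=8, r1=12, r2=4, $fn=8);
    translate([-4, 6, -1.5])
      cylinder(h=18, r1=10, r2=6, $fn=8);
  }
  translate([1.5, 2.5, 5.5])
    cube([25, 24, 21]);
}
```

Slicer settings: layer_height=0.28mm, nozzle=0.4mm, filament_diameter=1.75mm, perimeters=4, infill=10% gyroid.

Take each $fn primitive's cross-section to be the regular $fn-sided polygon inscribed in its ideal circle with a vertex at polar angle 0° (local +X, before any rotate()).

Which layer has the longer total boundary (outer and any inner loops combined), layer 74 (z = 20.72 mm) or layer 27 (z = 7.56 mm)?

Layer 74 (z = 20.72): the cone is not intersected at this z (z outside [0, 8]); the cone at (-4, 6) is absent (z outside [-1.5, 16.5]); Taking the first minus the rest: the first operand is absent here, so nothing remains; the cube at (1.5, 2.5) (footprint 25×24) is included at this height (perimeter 98.00 mm); Combining (union): only the 25×24 cube at (1.5, 2.5) is present, so the union is just that shape — boundary = 98.00 mm. So its perimeter = 98.00 mm. Layer 27 (z = 7.56): the cone contributes a regular 8-gon of circumradius 4.440 (interpolated between r1=12 and r2=4 at t=0.945) (perimeter = 2·8·4.440·sin(180°/8) = 27.19 mm); the cone at (-4, 6): at t=0.503 of its height the radius interpolates to r₁+(r₂−r₁)t = 7.987, giving a regular 8-gon of that circumradius (perimeter = 2·8·7.987·sin(180°/8) = 48.90 mm); Taking the first minus the rest: starting from the cone, the cone at (-4, 6) partially overlaps it — only the 27.44 mm² overlap (of its 180.42 mm²) is removed, clipping the outline — boundary = 24.20 mm; the cube at (1.5, 2.5) is present — its section is the full 25×24 rectangle (perimeter 98.00 mm); Combining (union): the regions partially overlap (shared area 0.41 mm²), so the edge portions inside another operand are dropped and the merged outline is re-measured after clipping — boundary = 119.51 mm. So its perimeter = 119.51 mm. Layer 27 is larger (119.51 vs 98.00 mm).

layer 27 (z = 7.56 mm)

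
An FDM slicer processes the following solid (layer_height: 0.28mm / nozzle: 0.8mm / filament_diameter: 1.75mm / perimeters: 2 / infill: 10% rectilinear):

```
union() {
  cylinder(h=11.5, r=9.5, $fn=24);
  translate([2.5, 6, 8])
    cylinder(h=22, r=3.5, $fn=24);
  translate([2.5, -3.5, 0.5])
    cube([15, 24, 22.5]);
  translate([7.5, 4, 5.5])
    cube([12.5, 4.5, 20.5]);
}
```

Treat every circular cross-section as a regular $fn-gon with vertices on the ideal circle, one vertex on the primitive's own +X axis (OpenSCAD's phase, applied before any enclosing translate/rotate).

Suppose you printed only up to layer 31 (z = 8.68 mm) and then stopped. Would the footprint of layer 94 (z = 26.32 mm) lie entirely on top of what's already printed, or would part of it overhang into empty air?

entirely on top

Compare the two slices. At z = 8.68: the r=9.5 cylinder gives a regular 24-gon of circumradius 9.5 (constant along its height) (area = (24/2)·9.500²·sin(360°/24) = 280.30 mm²); the r=3.5 cylinder at (2.5, 6) gives a regular 24-gon of circumradius 3.5 (constant along its height) (area = (24/2)·3.500²·sin(360°/24) = 38.05 mm²); the 15×24 cube at (2.5, -3.5) contributes its full rectangle (area 360.00 mm²); the 12.5×4.5 cube at (7.5, 4) contributes its full rectangle (area 56.25 mm²); Combining (union): the regions partially overlap — summed areas 734.60 mm² minus the doubly-counted overlap 153.13 mm² gives 581.47 mm² — area = 581.47 mm². At z = 26.32: the cylinder does not reach this height (z outside [0, 11.5]); the cylinder at (2.5, 6): section is a regular 24-gon, circumradius r=3.5 (area = (24/2)·3.500²·sin(360°/24) = 38.05 mm²); the cube at (2.5, -3.5) is not intersected at this z (z outside [0.5, 23]); the cube at (7.5, 4) is not intersected at this z (z outside [5.5, 26]); Combining (union): only the r=3.5 cylinder at (2.5, 6) is present, so the union is just that shape — area = 38.05 mm². Checking containment: the cross-section at z = 26.32 is a subset of the cross-section at z = 8.68.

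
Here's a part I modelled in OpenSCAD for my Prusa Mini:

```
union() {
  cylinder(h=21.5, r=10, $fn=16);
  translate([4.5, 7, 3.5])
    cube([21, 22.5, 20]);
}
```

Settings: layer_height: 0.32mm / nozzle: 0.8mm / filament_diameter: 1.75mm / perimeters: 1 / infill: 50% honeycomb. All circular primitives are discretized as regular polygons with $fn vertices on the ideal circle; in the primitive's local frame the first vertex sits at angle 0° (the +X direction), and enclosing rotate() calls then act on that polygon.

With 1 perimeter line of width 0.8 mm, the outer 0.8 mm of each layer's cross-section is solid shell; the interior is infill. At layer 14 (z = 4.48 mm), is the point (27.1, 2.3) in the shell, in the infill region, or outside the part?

At z = 4.48 mm: the r=10 cylinder gives a regular 16-gon of circumradius 10 (constant along its height); the cube at (4.5, 7) (footprint 21×22.5) is included at this height; Taking the union: the regions partially overlap (shared area 2.39 mm²), so overlapping operands fuse into one piece — 1 connected region. Overall, the cross-section is a single solid region. The nearest boundary edge runs (25.50, 29.50)→(25.50, 7.00); distance from the point to it = 4.96 mm. The point is not inside any of the regions above, so it lies outside the cross-section (4.96 mm from the nearest boundary).

outside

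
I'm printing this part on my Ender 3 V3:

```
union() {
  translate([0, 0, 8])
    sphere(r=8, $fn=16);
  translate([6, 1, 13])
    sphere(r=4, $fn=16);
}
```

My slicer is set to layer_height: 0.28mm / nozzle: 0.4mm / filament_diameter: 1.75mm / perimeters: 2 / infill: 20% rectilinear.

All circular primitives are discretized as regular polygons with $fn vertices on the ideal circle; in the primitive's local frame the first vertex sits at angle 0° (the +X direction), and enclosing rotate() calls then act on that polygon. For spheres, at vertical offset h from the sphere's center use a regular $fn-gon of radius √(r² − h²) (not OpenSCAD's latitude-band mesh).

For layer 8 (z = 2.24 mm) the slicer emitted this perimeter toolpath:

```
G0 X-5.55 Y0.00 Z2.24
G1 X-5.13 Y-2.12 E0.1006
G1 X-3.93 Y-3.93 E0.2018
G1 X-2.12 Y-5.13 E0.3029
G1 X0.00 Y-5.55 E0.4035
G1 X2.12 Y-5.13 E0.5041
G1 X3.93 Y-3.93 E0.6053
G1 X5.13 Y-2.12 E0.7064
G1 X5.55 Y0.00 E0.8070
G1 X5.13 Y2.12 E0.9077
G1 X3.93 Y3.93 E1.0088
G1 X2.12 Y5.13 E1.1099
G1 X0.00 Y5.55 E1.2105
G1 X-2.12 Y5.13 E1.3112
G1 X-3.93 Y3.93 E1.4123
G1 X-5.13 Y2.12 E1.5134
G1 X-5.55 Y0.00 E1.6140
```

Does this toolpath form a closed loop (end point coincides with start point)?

yes

Start point (G0): (-5.55, 0.00). End point (last G1): the path returns to the start — closed.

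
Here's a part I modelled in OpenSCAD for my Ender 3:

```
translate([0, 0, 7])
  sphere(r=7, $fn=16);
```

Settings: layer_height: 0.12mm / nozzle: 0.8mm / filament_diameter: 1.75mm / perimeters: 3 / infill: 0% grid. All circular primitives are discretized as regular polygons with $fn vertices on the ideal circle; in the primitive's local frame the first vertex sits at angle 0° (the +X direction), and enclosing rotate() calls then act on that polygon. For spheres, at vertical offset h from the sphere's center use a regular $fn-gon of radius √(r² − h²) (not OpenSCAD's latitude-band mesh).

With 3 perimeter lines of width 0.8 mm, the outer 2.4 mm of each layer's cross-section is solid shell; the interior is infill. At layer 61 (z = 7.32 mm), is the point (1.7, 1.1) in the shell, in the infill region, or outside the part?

infill

At z = 7.32 mm: the r=7 sphere contributes a regular 16-gon of circumradius √(7²−0.32²) = 6.993. Overall, the cross-section is a single solid region. The nearest boundary edge runs (6.46, 2.68)→(4.94, 4.94); distance from the point to it = 4.83 mm. The point is inside the cross-section and 4.83 mm from the nearest boundary — more than the 2.4 mm shell width (3 × 0.8), so it's in the infill interior.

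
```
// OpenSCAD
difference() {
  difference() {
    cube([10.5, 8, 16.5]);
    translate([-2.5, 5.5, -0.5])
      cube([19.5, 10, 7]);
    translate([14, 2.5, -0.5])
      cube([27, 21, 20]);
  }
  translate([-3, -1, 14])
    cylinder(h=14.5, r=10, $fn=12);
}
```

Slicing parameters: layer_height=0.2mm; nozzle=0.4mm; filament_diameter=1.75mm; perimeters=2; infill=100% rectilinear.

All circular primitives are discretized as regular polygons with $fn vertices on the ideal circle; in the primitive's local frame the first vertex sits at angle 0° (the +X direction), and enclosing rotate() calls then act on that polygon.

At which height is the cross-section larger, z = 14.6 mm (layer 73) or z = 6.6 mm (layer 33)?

Layer 73 (z = 14.6): the cube is present — its section is the full 10.5×8 rectangle (area 84.00 mm²); the cube at (-2.5, 5.5) is not intersected at this z (z outside [-0.5, 6.5]); the 27×21 cube at (14, 2.5) contributes its full rectangle (area 567.00 mm²); Subtracting the remaining from the first: starting from the 10.5×8 cube (84.00 mm²), the 27×21 cube at (14, 2.5) misses the remaining region (no effect) — area = 84.00 mm²; the cylinder at (-3, -1): section is a regular 12-gon, circumradius r=10 (area = (12/2)·10.000²·sin(360°/12) = 300.00 mm²); Subtracting the remaining from the first: starting from the result so far (84.00 mm²), the r=10 cylinder at (-3, -1) partially overlaps it — only the 39.27 mm² overlap (of its 300.00 mm²) is removed, clipping the outline — area = 44.73 mm². So its area = 44.73 mm². Layer 33 (z = 6.6): the cube (footprint 10.5×8) is included at this height (area 84.00 mm²); the cube at (-2.5, 5.5) does not reach this height (z outside [-0.5, 6.5]); the cube at (14, 2.5) (footprint 27×21) is included at this height (area 567.00 mm²); Subtracting the remaining from the first: starting from the 10.5×8 cube (84.00 mm²), the 27×21 cube at (14, 2.5) misses the remaining region (no effect) — area = 84.00 mm²; the cylinder at (-3, -1) is absent (z outside [14, 28.5]); After the difference (first − rest): none of the subtracted shapes is present at this height, so that combined region is unchanged — area = 84.00 mm². So its area = 84.00 mm². Layer 33 is larger (84.00 vs 44.73 mm²).

layer 33 (z = 6.6 mm)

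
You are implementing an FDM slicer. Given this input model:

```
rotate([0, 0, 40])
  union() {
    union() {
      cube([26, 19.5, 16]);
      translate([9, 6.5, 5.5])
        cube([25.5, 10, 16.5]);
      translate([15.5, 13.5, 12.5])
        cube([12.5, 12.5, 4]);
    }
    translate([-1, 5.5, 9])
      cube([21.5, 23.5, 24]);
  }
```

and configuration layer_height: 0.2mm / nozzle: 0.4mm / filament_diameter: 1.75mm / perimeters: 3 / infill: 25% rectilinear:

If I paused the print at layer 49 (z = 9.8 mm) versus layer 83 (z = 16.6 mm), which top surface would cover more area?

layer 49 (z = 9.8 mm)

Layer 49 (z = 9.8): the cube (footprint 26×19.5) is included at this height (area 507.00 mm²); the cube at (9, 6.5) (footprint 25.5×10) is included at this height (area 255.00 mm²); the cube at (15.5, 13.5) is not intersected at this z (z outside [12.5, 16.5]); Taking the union: the regions partially overlap — summed areas 762.00 mm² minus the doubly-counted overlap 170.00 mm² gives 592.00 mm² — area = 592.00 mm²; the 21.5×23.5 cube at (-1, 5.5) contributes its full rectangle (area 505.25 mm²); Combining (union): the regions partially overlap — summed areas 1097.25 mm² minus the doubly-counted overlap 287.00 mm² gives 810.25 mm² — area = 810.25 mm²; (whole slice rotated 40° about Z — lengths, areas and connectivity unchanged). So its area = 810.25 mm². Layer 83 (z = 16.6): the cube is absent (z outside [0, 16]); the cube at (9, 6.5) is present — its section is the full 25.5×10 rectangle (area 255.00 mm²); the cube at (15.5, 13.5) is not intersected at this z (z outside [12.5, 16.5]); Merging all regions: only the 25.5×10 cube at (9, 6.5) is present, so the union is just that shape — area = 255.00 mm²; the cube at (-1, 5.5) (footprint 21.5×23.5) is included at this height (area 505.25 mm²); Combining (union): the regions partially overlap — summed areas 760.25 mm² minus the doubly-counted overlap 115.00 mm² gives 645.25 mm² — area = 645.25 mm²; (whole slice rotated 40° about Z — lengths, areas and connectivity unchanged). So its area = 645.25 mm². Layer 49 is larger (810.25 vs 645.25 mm²).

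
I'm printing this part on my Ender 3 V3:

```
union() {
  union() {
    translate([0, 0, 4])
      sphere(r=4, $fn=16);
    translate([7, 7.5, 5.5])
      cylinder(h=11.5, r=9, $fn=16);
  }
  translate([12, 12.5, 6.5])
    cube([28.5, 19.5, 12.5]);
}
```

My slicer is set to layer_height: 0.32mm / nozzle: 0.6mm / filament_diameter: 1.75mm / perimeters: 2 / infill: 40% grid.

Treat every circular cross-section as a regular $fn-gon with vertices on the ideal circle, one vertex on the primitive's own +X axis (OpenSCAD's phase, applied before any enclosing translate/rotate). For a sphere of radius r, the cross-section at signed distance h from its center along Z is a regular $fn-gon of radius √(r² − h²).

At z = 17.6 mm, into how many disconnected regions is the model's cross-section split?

1

At z = 17.6 mm: the sphere does not reach this height (|z−center|=13.600 > r=4); the cylinder at (7, 7.5) is absent (z outside [5.5, 17]); Combining (union): nothing is present at this height; the cube at (12, 12.5) (footprint 28.5×19.5) is included at this height; Merging all regions: only the 28.5×19.5 cube at (12, 12.5) is present, so the union is just that shape — 1 connected region. The result has 1 disconnected region.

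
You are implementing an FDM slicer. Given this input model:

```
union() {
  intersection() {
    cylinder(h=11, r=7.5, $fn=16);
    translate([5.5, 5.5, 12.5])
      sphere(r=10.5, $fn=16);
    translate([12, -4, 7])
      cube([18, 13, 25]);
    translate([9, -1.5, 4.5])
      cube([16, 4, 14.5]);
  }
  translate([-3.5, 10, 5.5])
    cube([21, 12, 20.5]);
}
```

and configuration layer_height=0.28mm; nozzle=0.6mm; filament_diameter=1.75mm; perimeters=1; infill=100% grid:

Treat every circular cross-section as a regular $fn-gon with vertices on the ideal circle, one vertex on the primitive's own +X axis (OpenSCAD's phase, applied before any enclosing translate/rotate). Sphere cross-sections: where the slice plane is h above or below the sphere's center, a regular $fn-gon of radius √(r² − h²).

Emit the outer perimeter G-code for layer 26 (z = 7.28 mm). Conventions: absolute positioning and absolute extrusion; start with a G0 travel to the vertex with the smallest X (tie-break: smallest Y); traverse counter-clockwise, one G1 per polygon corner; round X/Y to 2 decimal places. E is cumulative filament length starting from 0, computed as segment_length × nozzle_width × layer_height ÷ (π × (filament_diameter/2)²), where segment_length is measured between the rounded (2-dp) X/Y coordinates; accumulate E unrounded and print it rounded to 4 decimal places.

At z = 7.28 mm: the r=7.5 cylinder contributes a regular 16-gon of circumradius 7.5; the sphere at (5.5, 5.5): section is a regular 16-gon, circumradius = √(r²−h²) = √(10.5²−5.22²) = 9.111; the 18×13 cube at (12, -4) contributes its full rectangle; the cube at (9, -1.5) (footprint 16×4) is included at this height; Taking the intersection: the r=10.5 sphere at (5.5, 5.5) partially overlaps the r=7.5 cylinder; clipping to the common part keeps 87.72 mm²; the 18×13 cube at (12, -4) does not overlap the running intersection (empty); the 16×4 cube at (9, -1.5) does not overlap the running intersection (empty) — nothing remains; the cube at (-3.5, 10) (footprint 21×12) is included at this height; Merging all regions: only the 21×12 cube at (-3.5, 10) is present, so the union is just that shape — 1 connected region. The outline is a single polygon with 4 vertices. Extrusion per mm of travel: 0.6 × 0.28 / (π × 0.875²) = 0.069846. Accumulating E over each segment gives final E = 4.6099.

G0 X-3.50 Y10.00 Z7.28
G1 X17.50 Y10.00 E1.4668
G1 X17.50 Y22.00 E2.3049
G1 X-3.50 Y22.00 E3.7717
G1 X-3.50 Y10.00 E4.6099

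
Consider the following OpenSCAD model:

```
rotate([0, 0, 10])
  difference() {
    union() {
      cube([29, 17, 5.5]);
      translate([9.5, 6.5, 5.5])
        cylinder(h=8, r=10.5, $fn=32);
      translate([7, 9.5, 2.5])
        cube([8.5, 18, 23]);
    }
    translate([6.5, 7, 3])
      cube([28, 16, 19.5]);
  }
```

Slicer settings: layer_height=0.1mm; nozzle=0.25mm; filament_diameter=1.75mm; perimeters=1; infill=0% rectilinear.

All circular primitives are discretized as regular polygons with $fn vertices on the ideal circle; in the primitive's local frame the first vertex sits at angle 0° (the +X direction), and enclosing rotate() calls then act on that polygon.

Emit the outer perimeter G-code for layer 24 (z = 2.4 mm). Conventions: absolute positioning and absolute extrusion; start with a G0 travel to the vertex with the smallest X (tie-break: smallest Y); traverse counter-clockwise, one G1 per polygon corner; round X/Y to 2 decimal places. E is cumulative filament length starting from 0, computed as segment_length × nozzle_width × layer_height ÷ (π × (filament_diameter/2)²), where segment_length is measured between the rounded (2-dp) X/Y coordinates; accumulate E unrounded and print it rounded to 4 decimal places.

G0 X-2.95 Y16.74 Z2.40
G1 X0.00 Y0.00 E0.1767
G1 X28.56 Y5.04 E0.4781
G1 X25.61 Y21.78 E0.6548
G1 X-2.95 Y16.74 E0.9562

At z = 2.4 mm: the cube (footprint 29×17) is included at this height; the cylinder at (9.5, 6.5) is not intersected at this z (z outside [5.5, 13.5]); the cube at (7, 9.5) is absent (z outside [2.5, 25.5]); Combining (union): only the 29×17 cube is present, so the union is just that shape — 1 connected region; the cube at (6.5, 7) is absent (z outside [3, 22.5]); Subtracting the remaining from the first: none of the subtracted shapes is present at this height, so the result so far is unchanged — 1 connected region; (whole slice rotated 10° about Z — lengths, areas and connectivity unchanged). The outline is a single polygon with 4 vertices. Extrusion per mm of travel: 0.25 × 0.1 / (π × 0.875²) = 0.010394. Accumulating E over each segment gives final E = 0.9562.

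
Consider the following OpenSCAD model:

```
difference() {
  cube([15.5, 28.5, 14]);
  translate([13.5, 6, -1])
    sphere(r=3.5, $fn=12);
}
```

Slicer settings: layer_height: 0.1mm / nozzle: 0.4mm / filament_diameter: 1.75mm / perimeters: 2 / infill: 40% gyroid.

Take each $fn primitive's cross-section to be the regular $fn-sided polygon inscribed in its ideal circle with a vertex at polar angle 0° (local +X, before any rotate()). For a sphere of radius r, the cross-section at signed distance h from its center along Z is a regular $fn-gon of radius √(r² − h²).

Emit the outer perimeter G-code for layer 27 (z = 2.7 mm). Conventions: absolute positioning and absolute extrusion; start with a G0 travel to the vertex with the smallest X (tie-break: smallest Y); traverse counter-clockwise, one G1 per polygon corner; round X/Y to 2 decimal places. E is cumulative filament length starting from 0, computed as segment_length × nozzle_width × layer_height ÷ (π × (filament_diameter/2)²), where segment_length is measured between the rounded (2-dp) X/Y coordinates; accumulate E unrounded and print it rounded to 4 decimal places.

G0 X0.00 Y0.00 Z2.70
G1 X15.50 Y0.00 E0.2578
G1 X15.50 Y28.50 E0.7317
G1 X0.00 Y28.50 E0.9895
G1 X0.00 Y0.00 E1.4634

At z = 2.7 mm: the cube is present — its section is the full 15.5×28.5 rectangle; the sphere at (13.5, 6) is not intersected at this z (|z−center|=3.700 > r=3.5); Taking the first minus the rest: none of the subtracted shapes is present at this height, so the 15.5×28.5 cube is unchanged — 1 connected region. The outline is a single polygon with 4 vertices. Extrusion per mm of travel: 0.4 × 0.1 / (π × 0.875²) = 0.016630. Accumulating E over each segment gives final E = 1.4634.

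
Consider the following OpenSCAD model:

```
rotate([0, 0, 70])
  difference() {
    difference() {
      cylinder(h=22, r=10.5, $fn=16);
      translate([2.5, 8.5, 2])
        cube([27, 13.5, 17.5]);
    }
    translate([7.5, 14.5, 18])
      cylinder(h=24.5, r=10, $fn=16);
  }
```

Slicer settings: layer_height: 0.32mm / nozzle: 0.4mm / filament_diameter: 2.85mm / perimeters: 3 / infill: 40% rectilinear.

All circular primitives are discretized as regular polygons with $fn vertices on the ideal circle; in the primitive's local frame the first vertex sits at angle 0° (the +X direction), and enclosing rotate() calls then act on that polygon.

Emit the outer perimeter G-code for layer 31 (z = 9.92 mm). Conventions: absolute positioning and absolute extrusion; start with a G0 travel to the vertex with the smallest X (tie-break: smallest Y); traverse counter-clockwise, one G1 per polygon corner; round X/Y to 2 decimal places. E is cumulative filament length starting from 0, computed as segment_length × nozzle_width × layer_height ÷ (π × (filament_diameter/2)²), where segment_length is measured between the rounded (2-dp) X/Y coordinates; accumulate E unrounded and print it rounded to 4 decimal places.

At z = 9.92 mm: the cylinder: section is a regular 16-gon, circumradius r=10.5; the cube at (2.5, 8.5) is present — its section is the full 27×13.5 rectangle; Taking the first minus the rest: starting from the r=10.5 cylinder, the 27×13.5 cube at (2.5, 8.5) partially overlaps it — only the 3.13 mm² overlap (of its 364.50 mm²) is removed, clipping the outline — 1 connected region; the cylinder at (7.5, 14.5) is absent (z outside [18, 42.5]); Subtracting the remaining from the first: none of the subtracted shapes is present at this height, so that combined region is unchanged — 1 connected region; (whole slice rotated 70° about Z — lengths, areas and connectivity unchanged). The outline is a single polygon with 18 vertices. Extrusion per mm of travel: 0.4 × 0.32 / (π × 1.425²) = 0.020065. Accumulating E over each segment gives final E = 1.3375.

G0 X-10.49 Y-0.46 Z9.92
G1 X-9.52 Y-4.44 E0.0822
G1 X-7.09 Y-7.74 E0.1644
G1 X-3.59 Y-9.87 E0.2466
G1 X0.46 Y-10.49 E0.3288
G1 X4.44 Y-9.52 E0.4110
G1 X7.74 Y-7.09 E0.4933
G1 X9.87 Y-3.59 E0.5755
G1 X10.49 Y0.46 E0.6577
G1 X9.52 Y4.44 E0.7399
G1 X7.09 Y7.74 E0.8221
G1 X3.59 Y9.87 E0.9043
G1 X-0.46 Y10.49 E0.9865
G1 X-4.44 Y9.52 E1.0687
G1 X-6.00 Y8.37 E1.1076
G1 X-7.13 Y5.26 E1.1740
G1 X-8.54 Y5.77 E1.2041
G1 X-9.87 Y3.59 E1.2553
G1 X-10.49 Y-0.46 E1.3375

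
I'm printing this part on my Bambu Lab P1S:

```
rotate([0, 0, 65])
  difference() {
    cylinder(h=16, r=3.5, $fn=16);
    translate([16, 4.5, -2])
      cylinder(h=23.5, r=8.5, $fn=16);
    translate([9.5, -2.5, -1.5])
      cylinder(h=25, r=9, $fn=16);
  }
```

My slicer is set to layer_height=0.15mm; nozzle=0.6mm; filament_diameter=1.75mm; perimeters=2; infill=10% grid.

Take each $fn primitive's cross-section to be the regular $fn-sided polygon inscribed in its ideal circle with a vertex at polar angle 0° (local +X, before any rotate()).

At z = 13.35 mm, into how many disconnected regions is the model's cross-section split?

At z = 13.35 mm: the r=3.5 cylinder contributes a regular 16-gon of circumradius 3.5; the cylinder at (16, 4.5): section is a regular 16-gon, circumradius r=8.5; the r=9 cylinder at (9.5, -2.5) gives a regular 16-gon of circumradius 9 (constant along its height); After the difference (first − rest): starting from the r=3.5 cylinder, the r=8.5 cylinder at (16, 4.5) misses the remaining region (no effect); the r=9 cylinder at (9.5, -2.5) partially overlaps it — only the 11.09 mm² overlap (of its 247.98 mm²) is removed, clipping the outline — 1 connected region; (whole slice rotated 65° about Z — lengths, areas and connectivity unchanged). The result has 1 disconnected region.

1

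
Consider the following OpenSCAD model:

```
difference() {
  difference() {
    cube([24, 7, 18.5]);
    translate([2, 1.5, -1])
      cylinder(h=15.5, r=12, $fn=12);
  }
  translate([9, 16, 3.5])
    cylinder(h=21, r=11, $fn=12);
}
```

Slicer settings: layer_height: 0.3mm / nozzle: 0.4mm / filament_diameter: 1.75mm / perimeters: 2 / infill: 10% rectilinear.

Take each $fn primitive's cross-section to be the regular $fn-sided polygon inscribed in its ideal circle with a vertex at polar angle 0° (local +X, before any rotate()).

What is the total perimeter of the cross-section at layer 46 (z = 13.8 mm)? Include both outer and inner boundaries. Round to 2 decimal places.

At z = 13.8 mm: the 24×7 cube contributes its full rectangle (perimeter 62.00 mm); the r=12 cylinder at (2, 1.5) gives a regular 12-gon of circumradius 12 (constant along its height) (perimeter = 2·12·12.000·sin(180°/12) = 74.54 mm); After the difference (first − rest): starting from the 24×7 cube, the r=12 cylinder at (2, 1.5) partially overlaps it — only the 93.65 mm² overlap (of its 432.00 mm²) is removed, clipping the outline — boundary = 36.12 mm; the cylinder at (9, 16): section is a regular 12-gon, circumradius r=11 (perimeter = 2·12·11.000·sin(180°/12) = 68.33 mm); Subtracting the remaining from the first: starting from the result so far, the r=11 cylinder at (9, 16) partially overlaps it — only the 1.56 mm² overlap (of its 363.00 mm²) is removed, clipping the outline — boundary = 35.12 mm. Overall, the cross-section is a single solid region. Total boundary length (outer) = 35.12 mm.

35.12 mm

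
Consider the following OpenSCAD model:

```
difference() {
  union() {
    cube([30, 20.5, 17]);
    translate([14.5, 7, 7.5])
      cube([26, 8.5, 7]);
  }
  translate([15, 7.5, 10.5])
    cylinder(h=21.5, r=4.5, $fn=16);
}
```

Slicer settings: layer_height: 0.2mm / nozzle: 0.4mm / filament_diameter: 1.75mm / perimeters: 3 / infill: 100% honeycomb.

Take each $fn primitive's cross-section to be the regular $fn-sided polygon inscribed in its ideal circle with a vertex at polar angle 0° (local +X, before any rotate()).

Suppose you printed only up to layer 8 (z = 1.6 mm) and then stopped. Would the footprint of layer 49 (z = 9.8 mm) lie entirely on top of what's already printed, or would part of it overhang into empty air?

part overhangs

Compare the two slices. At z = 1.6: the 30×20.5 cube contributes its full rectangle (area 615.00 mm²); the cube at (14.5, 7) does not reach this height (z outside [7.5, 14.5]); Combining (union): only the 30×20.5 cube is present, so the union is just that shape — area = 615.00 mm²; the cylinder at (15, 7.5) is absent (z outside [10.5, 32]); After the difference (first − rest): none of the subtracted shapes is present at this height, so that combined region is unchanged — area = 615.00 mm². At z = 9.8: the cube (footprint 30×20.5) is included at this height (area 615.00 mm²); the cube at (14.5, 7) (footprint 26×8.5) is included at this height (area 221.00 mm²); Combining (union): the regions partially overlap — summed areas 836.00 mm² minus the doubly-counted overlap 131.75 mm² gives 704.25 mm² — area = 704.25 mm²; the cylinder at (15, 7.5) is absent (z outside [10.5, 32]); Taking the first minus the rest: none of the subtracted shapes is present at this height, so the result so far is unchanged — area = 704.25 mm². Checking containment: at z = 9.8 the cross-section extends beyond the z = 1.6 cross-section by about 89.25 mm².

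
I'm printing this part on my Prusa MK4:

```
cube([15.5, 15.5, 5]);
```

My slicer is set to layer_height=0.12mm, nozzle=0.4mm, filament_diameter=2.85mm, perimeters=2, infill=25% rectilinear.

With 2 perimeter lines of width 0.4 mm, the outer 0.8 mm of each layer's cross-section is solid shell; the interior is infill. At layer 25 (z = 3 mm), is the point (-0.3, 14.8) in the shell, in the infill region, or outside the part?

At z = 3 mm: the cube (footprint 15.5×15.5) is included at this height. Overall, the cross-section is a single solid region. The nearest boundary edge runs (0.00, 15.50)→(0.00, 0.00); distance from the point to it = 0.30 mm. The point is not inside any of the regions above, so it lies outside the cross-section (0.30 mm from the nearest boundary).

outside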